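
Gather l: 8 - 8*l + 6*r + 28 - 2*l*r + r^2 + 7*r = l*(-2*r - 8) + r^2 + 13*r + 36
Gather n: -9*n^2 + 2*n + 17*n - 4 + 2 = -9*n^2 + 19*n - 2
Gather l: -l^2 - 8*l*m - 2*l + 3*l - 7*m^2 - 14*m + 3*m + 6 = -l^2 + l*(1 - 8*m) - 7*m^2 - 11*m + 6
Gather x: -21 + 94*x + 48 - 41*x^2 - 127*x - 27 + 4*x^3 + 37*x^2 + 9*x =4*x^3 - 4*x^2 - 24*x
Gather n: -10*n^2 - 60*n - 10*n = -10*n^2 - 70*n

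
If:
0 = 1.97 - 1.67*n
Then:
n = 1.18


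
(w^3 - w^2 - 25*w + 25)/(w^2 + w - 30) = (w^2 + 4*w - 5)/(w + 6)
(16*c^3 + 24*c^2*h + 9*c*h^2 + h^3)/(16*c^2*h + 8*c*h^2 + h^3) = (c + h)/h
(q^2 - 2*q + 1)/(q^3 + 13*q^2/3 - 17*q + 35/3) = 3*(q - 1)/(3*q^2 + 16*q - 35)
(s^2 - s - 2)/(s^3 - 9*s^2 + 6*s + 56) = (s^2 - s - 2)/(s^3 - 9*s^2 + 6*s + 56)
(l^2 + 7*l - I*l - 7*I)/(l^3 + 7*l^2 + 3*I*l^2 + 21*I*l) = (l - I)/(l*(l + 3*I))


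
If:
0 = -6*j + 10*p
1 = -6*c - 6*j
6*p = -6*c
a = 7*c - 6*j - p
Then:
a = 9/2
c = 1/4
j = -5/12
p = -1/4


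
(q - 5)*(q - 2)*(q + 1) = q^3 - 6*q^2 + 3*q + 10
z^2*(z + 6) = z^3 + 6*z^2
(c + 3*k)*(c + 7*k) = c^2 + 10*c*k + 21*k^2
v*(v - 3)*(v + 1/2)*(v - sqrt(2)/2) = v^4 - 5*v^3/2 - sqrt(2)*v^3/2 - 3*v^2/2 + 5*sqrt(2)*v^2/4 + 3*sqrt(2)*v/4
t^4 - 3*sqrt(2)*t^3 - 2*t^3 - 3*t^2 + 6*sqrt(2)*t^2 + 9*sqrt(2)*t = t*(t - 3)*(t + 1)*(t - 3*sqrt(2))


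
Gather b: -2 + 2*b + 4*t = 2*b + 4*t - 2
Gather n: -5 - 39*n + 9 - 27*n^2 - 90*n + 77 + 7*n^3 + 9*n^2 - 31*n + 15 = 7*n^3 - 18*n^2 - 160*n + 96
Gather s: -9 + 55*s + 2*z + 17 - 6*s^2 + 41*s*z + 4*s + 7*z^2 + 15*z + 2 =-6*s^2 + s*(41*z + 59) + 7*z^2 + 17*z + 10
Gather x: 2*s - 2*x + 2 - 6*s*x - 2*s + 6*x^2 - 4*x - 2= 6*x^2 + x*(-6*s - 6)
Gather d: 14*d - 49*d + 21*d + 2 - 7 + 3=-14*d - 2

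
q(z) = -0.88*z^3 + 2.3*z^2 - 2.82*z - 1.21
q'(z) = -2.64*z^2 + 4.6*z - 2.82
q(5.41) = -88.49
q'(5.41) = -55.20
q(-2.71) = 40.84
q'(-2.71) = -34.67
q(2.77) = -10.08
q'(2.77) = -10.33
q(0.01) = -1.24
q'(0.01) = -2.77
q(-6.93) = 421.66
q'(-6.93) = -161.48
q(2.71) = -9.47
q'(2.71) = -9.74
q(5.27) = -80.99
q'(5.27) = -51.90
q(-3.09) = 55.43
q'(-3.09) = -42.24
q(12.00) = -1224.49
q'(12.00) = -327.78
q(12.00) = -1224.49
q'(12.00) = -327.78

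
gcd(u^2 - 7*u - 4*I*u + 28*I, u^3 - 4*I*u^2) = u - 4*I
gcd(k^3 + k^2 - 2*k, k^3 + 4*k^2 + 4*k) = k^2 + 2*k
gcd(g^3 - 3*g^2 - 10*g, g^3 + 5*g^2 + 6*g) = g^2 + 2*g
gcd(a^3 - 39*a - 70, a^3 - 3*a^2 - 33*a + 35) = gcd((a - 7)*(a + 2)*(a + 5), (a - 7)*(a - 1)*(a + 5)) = a^2 - 2*a - 35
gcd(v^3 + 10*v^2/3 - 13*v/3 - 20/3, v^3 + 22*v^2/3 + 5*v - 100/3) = v^2 + 7*v/3 - 20/3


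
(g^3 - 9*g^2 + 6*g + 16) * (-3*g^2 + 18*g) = -3*g^5 + 45*g^4 - 180*g^3 + 60*g^2 + 288*g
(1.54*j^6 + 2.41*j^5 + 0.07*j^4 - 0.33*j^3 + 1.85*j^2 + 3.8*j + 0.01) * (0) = 0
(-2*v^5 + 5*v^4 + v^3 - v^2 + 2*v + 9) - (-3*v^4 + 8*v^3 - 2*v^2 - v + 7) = -2*v^5 + 8*v^4 - 7*v^3 + v^2 + 3*v + 2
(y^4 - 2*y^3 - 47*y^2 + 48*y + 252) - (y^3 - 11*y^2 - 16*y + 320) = y^4 - 3*y^3 - 36*y^2 + 64*y - 68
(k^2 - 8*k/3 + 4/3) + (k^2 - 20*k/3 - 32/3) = 2*k^2 - 28*k/3 - 28/3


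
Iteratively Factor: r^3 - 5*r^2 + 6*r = (r - 3)*(r^2 - 2*r) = r*(r - 3)*(r - 2)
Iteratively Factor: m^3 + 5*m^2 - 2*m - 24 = (m + 4)*(m^2 + m - 6) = (m + 3)*(m + 4)*(m - 2)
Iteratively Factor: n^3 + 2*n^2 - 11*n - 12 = (n - 3)*(n^2 + 5*n + 4) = (n - 3)*(n + 1)*(n + 4)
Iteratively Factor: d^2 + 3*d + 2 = (d + 1)*(d + 2)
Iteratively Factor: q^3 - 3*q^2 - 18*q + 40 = (q - 5)*(q^2 + 2*q - 8) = (q - 5)*(q + 4)*(q - 2)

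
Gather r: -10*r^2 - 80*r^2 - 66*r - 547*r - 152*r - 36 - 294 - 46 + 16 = -90*r^2 - 765*r - 360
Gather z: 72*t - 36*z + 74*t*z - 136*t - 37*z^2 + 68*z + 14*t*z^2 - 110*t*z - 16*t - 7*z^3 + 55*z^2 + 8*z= -80*t - 7*z^3 + z^2*(14*t + 18) + z*(40 - 36*t)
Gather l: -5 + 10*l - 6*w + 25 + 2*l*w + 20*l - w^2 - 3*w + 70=l*(2*w + 30) - w^2 - 9*w + 90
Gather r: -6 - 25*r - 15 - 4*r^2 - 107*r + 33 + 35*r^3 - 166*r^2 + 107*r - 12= 35*r^3 - 170*r^2 - 25*r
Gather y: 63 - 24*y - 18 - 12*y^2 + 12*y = -12*y^2 - 12*y + 45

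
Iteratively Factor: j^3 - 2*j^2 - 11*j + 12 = (j - 1)*(j^2 - j - 12) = (j - 4)*(j - 1)*(j + 3)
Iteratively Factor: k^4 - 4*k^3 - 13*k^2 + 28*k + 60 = (k - 5)*(k^3 + k^2 - 8*k - 12) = (k - 5)*(k + 2)*(k^2 - k - 6) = (k - 5)*(k + 2)^2*(k - 3)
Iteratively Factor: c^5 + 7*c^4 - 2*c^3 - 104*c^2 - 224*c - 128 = (c + 2)*(c^4 + 5*c^3 - 12*c^2 - 80*c - 64) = (c + 1)*(c + 2)*(c^3 + 4*c^2 - 16*c - 64) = (c - 4)*(c + 1)*(c + 2)*(c^2 + 8*c + 16) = (c - 4)*(c + 1)*(c + 2)*(c + 4)*(c + 4)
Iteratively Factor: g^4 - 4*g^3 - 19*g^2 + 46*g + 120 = (g + 3)*(g^3 - 7*g^2 + 2*g + 40) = (g + 2)*(g + 3)*(g^2 - 9*g + 20) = (g - 5)*(g + 2)*(g + 3)*(g - 4)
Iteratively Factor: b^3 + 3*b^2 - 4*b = (b - 1)*(b^2 + 4*b) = (b - 1)*(b + 4)*(b)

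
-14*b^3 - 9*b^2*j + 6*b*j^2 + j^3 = (-2*b + j)*(b + j)*(7*b + j)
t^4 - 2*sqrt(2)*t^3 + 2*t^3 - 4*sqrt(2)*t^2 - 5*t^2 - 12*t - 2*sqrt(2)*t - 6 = (t + 1)^2*(t - 3*sqrt(2))*(t + sqrt(2))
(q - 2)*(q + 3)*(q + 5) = q^3 + 6*q^2 - q - 30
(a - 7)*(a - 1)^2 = a^3 - 9*a^2 + 15*a - 7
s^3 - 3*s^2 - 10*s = s*(s - 5)*(s + 2)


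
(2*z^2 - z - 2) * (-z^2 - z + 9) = -2*z^4 - z^3 + 21*z^2 - 7*z - 18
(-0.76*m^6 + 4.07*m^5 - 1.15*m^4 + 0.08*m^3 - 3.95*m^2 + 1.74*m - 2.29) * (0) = 0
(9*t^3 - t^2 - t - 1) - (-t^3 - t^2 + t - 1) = 10*t^3 - 2*t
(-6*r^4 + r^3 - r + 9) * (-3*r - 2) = 18*r^5 + 9*r^4 - 2*r^3 + 3*r^2 - 25*r - 18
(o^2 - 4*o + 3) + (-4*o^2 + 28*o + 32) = -3*o^2 + 24*o + 35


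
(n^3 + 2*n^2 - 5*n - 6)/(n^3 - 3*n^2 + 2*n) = (n^2 + 4*n + 3)/(n*(n - 1))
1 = 1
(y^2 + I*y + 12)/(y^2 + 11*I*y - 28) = (y - 3*I)/(y + 7*I)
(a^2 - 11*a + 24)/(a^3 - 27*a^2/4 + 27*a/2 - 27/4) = 4*(a - 8)/(4*a^2 - 15*a + 9)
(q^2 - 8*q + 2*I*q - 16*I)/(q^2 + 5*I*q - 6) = (q - 8)/(q + 3*I)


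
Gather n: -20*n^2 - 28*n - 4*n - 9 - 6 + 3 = -20*n^2 - 32*n - 12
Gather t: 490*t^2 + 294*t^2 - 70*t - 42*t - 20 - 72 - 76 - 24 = 784*t^2 - 112*t - 192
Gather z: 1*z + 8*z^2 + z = 8*z^2 + 2*z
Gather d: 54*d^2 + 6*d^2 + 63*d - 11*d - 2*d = 60*d^2 + 50*d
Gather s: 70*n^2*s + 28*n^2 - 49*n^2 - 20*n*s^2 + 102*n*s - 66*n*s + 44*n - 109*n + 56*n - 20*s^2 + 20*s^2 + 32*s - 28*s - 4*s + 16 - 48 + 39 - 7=-21*n^2 - 20*n*s^2 - 9*n + s*(70*n^2 + 36*n)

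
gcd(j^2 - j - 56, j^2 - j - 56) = j^2 - j - 56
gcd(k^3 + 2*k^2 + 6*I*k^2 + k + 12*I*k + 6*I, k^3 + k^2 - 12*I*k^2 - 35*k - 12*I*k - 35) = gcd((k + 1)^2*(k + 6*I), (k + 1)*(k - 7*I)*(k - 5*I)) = k + 1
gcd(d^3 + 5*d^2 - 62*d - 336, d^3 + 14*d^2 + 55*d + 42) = d^2 + 13*d + 42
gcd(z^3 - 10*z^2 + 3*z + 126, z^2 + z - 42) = z - 6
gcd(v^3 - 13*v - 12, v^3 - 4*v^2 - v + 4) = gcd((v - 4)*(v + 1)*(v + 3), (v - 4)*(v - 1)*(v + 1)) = v^2 - 3*v - 4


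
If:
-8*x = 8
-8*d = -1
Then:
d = 1/8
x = -1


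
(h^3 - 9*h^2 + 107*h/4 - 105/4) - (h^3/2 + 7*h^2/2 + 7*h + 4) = h^3/2 - 25*h^2/2 + 79*h/4 - 121/4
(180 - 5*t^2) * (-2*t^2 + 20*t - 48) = 10*t^4 - 100*t^3 - 120*t^2 + 3600*t - 8640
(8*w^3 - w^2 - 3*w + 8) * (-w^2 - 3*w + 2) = -8*w^5 - 23*w^4 + 22*w^3 - w^2 - 30*w + 16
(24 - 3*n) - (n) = 24 - 4*n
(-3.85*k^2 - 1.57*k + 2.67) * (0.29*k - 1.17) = -1.1165*k^3 + 4.0492*k^2 + 2.6112*k - 3.1239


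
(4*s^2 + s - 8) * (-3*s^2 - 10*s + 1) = -12*s^4 - 43*s^3 + 18*s^2 + 81*s - 8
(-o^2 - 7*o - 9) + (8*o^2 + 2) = 7*o^2 - 7*o - 7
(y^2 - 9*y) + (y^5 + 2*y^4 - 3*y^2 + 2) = y^5 + 2*y^4 - 2*y^2 - 9*y + 2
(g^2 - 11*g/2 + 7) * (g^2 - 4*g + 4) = g^4 - 19*g^3/2 + 33*g^2 - 50*g + 28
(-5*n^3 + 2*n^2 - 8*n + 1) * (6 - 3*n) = 15*n^4 - 36*n^3 + 36*n^2 - 51*n + 6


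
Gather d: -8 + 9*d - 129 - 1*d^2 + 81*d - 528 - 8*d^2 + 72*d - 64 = -9*d^2 + 162*d - 729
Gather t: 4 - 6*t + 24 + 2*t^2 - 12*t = 2*t^2 - 18*t + 28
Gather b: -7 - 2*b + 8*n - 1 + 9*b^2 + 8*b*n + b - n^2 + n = 9*b^2 + b*(8*n - 1) - n^2 + 9*n - 8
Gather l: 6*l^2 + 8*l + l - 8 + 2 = 6*l^2 + 9*l - 6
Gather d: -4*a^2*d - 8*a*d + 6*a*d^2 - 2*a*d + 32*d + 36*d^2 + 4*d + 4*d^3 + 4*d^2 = 4*d^3 + d^2*(6*a + 40) + d*(-4*a^2 - 10*a + 36)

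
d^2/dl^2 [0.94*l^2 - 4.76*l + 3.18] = 1.88000000000000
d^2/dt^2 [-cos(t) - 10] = cos(t)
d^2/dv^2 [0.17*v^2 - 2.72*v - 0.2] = 0.340000000000000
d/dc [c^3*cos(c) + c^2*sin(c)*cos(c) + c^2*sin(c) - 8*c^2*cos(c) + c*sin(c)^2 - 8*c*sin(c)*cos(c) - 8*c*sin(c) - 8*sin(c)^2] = -c^3*sin(c) + 8*c^2*sin(c) + 4*c^2*cos(c) + c^2*cos(2*c) + 2*c*sin(c) + 2*c*sin(2*c) - 24*c*cos(c) - 8*c*cos(2*c) - 8*sin(c) - 12*sin(2*c) - cos(2*c)/2 + 1/2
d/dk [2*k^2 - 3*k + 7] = 4*k - 3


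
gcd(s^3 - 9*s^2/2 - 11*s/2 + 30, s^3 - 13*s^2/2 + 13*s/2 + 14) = s - 4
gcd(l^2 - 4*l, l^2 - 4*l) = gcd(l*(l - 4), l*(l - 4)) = l^2 - 4*l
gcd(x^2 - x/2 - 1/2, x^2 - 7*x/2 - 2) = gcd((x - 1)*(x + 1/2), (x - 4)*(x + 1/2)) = x + 1/2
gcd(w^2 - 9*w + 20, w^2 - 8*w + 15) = w - 5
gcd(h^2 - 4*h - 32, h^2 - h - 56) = h - 8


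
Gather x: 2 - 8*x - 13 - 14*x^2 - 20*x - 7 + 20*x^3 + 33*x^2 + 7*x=20*x^3 + 19*x^2 - 21*x - 18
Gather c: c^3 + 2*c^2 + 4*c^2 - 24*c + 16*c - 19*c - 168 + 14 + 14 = c^3 + 6*c^2 - 27*c - 140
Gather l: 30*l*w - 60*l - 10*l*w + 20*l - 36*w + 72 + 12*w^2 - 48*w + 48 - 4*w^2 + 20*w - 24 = l*(20*w - 40) + 8*w^2 - 64*w + 96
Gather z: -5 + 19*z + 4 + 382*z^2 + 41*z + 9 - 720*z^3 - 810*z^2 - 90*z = -720*z^3 - 428*z^2 - 30*z + 8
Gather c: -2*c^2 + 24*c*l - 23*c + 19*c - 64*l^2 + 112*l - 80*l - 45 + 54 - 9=-2*c^2 + c*(24*l - 4) - 64*l^2 + 32*l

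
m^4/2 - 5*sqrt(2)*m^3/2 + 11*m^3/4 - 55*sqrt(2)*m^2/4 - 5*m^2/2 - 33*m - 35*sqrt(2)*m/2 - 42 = (m/2 + sqrt(2)/2)*(m + 2)*(m + 7/2)*(m - 6*sqrt(2))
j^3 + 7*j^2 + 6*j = j*(j + 1)*(j + 6)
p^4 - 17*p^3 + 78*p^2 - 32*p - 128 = (p - 8)^2*(p - 2)*(p + 1)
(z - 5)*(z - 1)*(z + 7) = z^3 + z^2 - 37*z + 35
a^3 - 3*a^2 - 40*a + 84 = (a - 7)*(a - 2)*(a + 6)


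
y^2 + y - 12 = (y - 3)*(y + 4)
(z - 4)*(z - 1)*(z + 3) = z^3 - 2*z^2 - 11*z + 12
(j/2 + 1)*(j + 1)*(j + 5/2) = j^3/2 + 11*j^2/4 + 19*j/4 + 5/2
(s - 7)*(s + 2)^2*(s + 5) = s^4 + 2*s^3 - 39*s^2 - 148*s - 140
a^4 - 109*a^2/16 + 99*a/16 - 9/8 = (a - 2)*(a - 3/4)*(a - 1/4)*(a + 3)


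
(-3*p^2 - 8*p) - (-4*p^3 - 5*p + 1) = 4*p^3 - 3*p^2 - 3*p - 1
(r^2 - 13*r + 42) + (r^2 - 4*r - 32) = 2*r^2 - 17*r + 10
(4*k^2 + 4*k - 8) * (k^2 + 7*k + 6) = 4*k^4 + 32*k^3 + 44*k^2 - 32*k - 48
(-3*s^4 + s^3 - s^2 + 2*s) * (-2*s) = 6*s^5 - 2*s^4 + 2*s^3 - 4*s^2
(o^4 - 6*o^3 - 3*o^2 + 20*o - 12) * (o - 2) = o^5 - 8*o^4 + 9*o^3 + 26*o^2 - 52*o + 24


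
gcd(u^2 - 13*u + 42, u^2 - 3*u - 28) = u - 7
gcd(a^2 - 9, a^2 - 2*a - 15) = a + 3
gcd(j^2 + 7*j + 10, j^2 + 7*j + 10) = j^2 + 7*j + 10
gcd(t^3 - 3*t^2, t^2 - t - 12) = 1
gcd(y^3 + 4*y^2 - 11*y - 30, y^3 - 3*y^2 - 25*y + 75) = y^2 + 2*y - 15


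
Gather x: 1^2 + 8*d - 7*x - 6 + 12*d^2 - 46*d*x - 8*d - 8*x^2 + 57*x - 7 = 12*d^2 - 8*x^2 + x*(50 - 46*d) - 12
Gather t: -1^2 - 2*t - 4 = -2*t - 5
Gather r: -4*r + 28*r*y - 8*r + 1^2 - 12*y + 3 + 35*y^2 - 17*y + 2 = r*(28*y - 12) + 35*y^2 - 29*y + 6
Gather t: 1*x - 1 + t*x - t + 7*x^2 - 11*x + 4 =t*(x - 1) + 7*x^2 - 10*x + 3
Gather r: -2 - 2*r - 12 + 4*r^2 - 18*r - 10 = 4*r^2 - 20*r - 24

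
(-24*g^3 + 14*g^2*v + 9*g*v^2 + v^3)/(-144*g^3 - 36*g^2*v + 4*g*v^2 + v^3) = (-g + v)/(-6*g + v)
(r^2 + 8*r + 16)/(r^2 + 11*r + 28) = (r + 4)/(r + 7)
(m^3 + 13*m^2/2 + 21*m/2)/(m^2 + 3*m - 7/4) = 2*m*(m + 3)/(2*m - 1)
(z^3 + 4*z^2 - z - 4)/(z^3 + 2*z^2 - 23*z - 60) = (z^2 - 1)/(z^2 - 2*z - 15)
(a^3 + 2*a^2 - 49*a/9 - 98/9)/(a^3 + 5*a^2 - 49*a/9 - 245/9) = (a + 2)/(a + 5)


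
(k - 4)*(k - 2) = k^2 - 6*k + 8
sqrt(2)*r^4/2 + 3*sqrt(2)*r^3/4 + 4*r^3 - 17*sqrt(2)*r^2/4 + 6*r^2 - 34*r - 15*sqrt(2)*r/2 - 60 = (r - 3)*(r + 5/2)*(r + 4*sqrt(2))*(sqrt(2)*r/2 + sqrt(2))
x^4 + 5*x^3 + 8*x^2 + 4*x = x*(x + 1)*(x + 2)^2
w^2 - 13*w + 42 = (w - 7)*(w - 6)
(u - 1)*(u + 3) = u^2 + 2*u - 3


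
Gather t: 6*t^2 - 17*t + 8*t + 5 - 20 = 6*t^2 - 9*t - 15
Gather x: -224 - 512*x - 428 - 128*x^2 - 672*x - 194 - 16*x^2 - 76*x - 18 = -144*x^2 - 1260*x - 864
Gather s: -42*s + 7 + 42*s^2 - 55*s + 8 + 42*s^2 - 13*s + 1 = 84*s^2 - 110*s + 16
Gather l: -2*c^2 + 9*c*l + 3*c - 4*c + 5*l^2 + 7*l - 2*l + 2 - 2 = -2*c^2 - c + 5*l^2 + l*(9*c + 5)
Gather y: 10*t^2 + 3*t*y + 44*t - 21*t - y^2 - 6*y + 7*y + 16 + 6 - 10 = 10*t^2 + 23*t - y^2 + y*(3*t + 1) + 12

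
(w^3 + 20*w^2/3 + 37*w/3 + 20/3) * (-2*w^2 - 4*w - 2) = -2*w^5 - 52*w^4/3 - 160*w^3/3 - 76*w^2 - 154*w/3 - 40/3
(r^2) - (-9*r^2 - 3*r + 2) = 10*r^2 + 3*r - 2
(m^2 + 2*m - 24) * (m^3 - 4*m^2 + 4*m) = m^5 - 2*m^4 - 28*m^3 + 104*m^2 - 96*m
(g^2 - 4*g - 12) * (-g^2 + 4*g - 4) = -g^4 + 8*g^3 - 8*g^2 - 32*g + 48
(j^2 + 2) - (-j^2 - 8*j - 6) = 2*j^2 + 8*j + 8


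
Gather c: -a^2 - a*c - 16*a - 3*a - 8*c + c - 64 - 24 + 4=-a^2 - 19*a + c*(-a - 7) - 84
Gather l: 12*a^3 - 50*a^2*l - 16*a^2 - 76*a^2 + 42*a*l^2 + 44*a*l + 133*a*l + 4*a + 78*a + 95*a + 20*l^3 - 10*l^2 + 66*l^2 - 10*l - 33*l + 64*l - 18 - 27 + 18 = 12*a^3 - 92*a^2 + 177*a + 20*l^3 + l^2*(42*a + 56) + l*(-50*a^2 + 177*a + 21) - 27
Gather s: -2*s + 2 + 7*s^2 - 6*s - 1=7*s^2 - 8*s + 1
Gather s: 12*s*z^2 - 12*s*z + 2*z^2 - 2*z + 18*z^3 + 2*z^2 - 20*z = s*(12*z^2 - 12*z) + 18*z^3 + 4*z^2 - 22*z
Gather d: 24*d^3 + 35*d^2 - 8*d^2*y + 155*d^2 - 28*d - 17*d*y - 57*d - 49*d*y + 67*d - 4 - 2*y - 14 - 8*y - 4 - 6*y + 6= 24*d^3 + d^2*(190 - 8*y) + d*(-66*y - 18) - 16*y - 16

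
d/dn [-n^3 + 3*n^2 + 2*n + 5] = -3*n^2 + 6*n + 2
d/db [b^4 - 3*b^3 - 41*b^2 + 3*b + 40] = 4*b^3 - 9*b^2 - 82*b + 3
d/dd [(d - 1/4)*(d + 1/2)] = 2*d + 1/4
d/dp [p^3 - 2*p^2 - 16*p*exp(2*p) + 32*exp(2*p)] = 3*p^2 - 32*p*exp(2*p) - 4*p + 48*exp(2*p)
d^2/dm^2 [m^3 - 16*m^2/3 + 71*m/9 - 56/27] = 6*m - 32/3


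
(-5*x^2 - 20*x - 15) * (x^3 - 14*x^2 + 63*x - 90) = -5*x^5 + 50*x^4 - 50*x^3 - 600*x^2 + 855*x + 1350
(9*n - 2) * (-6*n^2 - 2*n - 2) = -54*n^3 - 6*n^2 - 14*n + 4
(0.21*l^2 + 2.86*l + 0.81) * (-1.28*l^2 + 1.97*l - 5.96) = -0.2688*l^4 - 3.2471*l^3 + 3.3458*l^2 - 15.4499*l - 4.8276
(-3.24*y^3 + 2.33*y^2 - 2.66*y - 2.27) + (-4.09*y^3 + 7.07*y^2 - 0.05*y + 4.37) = -7.33*y^3 + 9.4*y^2 - 2.71*y + 2.1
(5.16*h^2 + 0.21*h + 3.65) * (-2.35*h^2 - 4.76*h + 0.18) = -12.126*h^4 - 25.0551*h^3 - 8.6483*h^2 - 17.3362*h + 0.657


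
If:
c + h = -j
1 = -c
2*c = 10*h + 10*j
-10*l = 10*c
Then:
No Solution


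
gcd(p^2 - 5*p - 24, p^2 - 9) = p + 3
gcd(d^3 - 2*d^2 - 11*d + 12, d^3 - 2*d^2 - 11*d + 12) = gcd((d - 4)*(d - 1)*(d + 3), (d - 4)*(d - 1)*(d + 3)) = d^3 - 2*d^2 - 11*d + 12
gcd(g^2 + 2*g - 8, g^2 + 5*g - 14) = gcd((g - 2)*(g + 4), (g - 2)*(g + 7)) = g - 2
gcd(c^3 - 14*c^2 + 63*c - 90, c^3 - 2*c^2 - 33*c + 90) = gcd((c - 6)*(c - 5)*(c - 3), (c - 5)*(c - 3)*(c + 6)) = c^2 - 8*c + 15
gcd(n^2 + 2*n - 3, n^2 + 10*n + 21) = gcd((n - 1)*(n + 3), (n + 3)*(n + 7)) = n + 3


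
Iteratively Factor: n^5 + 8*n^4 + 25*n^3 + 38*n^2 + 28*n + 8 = (n + 2)*(n^4 + 6*n^3 + 13*n^2 + 12*n + 4) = (n + 2)^2*(n^3 + 4*n^2 + 5*n + 2) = (n + 2)^3*(n^2 + 2*n + 1) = (n + 1)*(n + 2)^3*(n + 1)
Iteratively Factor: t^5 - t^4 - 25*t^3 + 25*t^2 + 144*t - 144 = (t - 3)*(t^4 + 2*t^3 - 19*t^2 - 32*t + 48) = (t - 3)*(t - 1)*(t^3 + 3*t^2 - 16*t - 48) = (t - 3)*(t - 1)*(t + 3)*(t^2 - 16) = (t - 3)*(t - 1)*(t + 3)*(t + 4)*(t - 4)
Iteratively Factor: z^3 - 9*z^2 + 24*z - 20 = (z - 5)*(z^2 - 4*z + 4) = (z - 5)*(z - 2)*(z - 2)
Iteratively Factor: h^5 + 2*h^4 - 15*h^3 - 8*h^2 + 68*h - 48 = (h + 4)*(h^4 - 2*h^3 - 7*h^2 + 20*h - 12) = (h - 2)*(h + 4)*(h^3 - 7*h + 6) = (h - 2)^2*(h + 4)*(h^2 + 2*h - 3) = (h - 2)^2*(h + 3)*(h + 4)*(h - 1)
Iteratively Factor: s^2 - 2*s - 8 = (s - 4)*(s + 2)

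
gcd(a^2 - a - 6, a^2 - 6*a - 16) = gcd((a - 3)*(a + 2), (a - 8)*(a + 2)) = a + 2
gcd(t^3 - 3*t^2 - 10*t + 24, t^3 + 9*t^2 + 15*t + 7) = 1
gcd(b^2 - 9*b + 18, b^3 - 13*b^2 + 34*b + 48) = b - 6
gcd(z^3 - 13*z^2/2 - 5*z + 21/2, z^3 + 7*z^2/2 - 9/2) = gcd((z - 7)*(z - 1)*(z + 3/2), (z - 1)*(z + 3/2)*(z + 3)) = z^2 + z/2 - 3/2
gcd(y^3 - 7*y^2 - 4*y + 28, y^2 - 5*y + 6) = y - 2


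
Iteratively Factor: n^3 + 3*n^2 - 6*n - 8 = (n + 1)*(n^2 + 2*n - 8) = (n - 2)*(n + 1)*(n + 4)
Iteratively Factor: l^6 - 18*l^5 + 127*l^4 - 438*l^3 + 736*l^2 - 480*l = (l - 4)*(l^5 - 14*l^4 + 71*l^3 - 154*l^2 + 120*l) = (l - 4)*(l - 2)*(l^4 - 12*l^3 + 47*l^2 - 60*l) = (l - 4)*(l - 3)*(l - 2)*(l^3 - 9*l^2 + 20*l) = l*(l - 4)*(l - 3)*(l - 2)*(l^2 - 9*l + 20) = l*(l - 5)*(l - 4)*(l - 3)*(l - 2)*(l - 4)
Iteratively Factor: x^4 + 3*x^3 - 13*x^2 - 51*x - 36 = (x + 1)*(x^3 + 2*x^2 - 15*x - 36) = (x + 1)*(x + 3)*(x^2 - x - 12) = (x + 1)*(x + 3)^2*(x - 4)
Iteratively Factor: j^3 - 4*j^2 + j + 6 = (j - 3)*(j^2 - j - 2) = (j - 3)*(j - 2)*(j + 1)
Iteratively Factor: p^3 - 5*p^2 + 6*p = (p)*(p^2 - 5*p + 6) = p*(p - 2)*(p - 3)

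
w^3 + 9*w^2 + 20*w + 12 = (w + 1)*(w + 2)*(w + 6)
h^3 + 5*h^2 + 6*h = h*(h + 2)*(h + 3)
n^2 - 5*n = n*(n - 5)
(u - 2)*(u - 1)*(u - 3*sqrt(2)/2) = u^3 - 3*u^2 - 3*sqrt(2)*u^2/2 + 2*u + 9*sqrt(2)*u/2 - 3*sqrt(2)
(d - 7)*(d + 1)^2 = d^3 - 5*d^2 - 13*d - 7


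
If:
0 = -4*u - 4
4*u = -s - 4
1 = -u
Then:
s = 0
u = -1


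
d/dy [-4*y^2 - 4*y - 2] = -8*y - 4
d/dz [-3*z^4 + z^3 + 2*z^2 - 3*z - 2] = -12*z^3 + 3*z^2 + 4*z - 3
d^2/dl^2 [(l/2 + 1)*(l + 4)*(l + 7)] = 3*l + 13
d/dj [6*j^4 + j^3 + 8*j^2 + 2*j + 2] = 24*j^3 + 3*j^2 + 16*j + 2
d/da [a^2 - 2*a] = 2*a - 2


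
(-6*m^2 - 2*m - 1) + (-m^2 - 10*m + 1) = -7*m^2 - 12*m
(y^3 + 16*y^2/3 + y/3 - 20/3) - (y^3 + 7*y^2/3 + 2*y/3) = 3*y^2 - y/3 - 20/3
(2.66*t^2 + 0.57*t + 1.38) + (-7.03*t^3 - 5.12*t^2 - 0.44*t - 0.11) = -7.03*t^3 - 2.46*t^2 + 0.13*t + 1.27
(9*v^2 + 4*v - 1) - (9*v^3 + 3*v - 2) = -9*v^3 + 9*v^2 + v + 1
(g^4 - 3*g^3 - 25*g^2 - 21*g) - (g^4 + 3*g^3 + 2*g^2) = -6*g^3 - 27*g^2 - 21*g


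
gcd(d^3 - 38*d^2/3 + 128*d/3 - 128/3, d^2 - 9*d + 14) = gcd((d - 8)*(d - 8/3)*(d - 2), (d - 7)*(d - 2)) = d - 2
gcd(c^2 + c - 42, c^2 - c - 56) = c + 7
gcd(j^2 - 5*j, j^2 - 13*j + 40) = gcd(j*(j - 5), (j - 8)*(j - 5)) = j - 5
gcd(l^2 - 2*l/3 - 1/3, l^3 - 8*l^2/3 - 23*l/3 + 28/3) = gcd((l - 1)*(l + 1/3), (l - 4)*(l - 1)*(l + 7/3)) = l - 1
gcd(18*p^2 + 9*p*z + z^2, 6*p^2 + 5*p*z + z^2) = 3*p + z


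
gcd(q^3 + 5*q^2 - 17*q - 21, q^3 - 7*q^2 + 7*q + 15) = q^2 - 2*q - 3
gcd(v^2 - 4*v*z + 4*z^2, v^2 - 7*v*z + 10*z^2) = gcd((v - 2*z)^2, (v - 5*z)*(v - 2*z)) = -v + 2*z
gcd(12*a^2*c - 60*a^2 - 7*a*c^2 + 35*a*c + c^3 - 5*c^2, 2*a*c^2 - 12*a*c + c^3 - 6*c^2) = 1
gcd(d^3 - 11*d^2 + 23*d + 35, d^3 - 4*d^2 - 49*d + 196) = d - 7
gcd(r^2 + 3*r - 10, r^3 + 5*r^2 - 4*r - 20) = r^2 + 3*r - 10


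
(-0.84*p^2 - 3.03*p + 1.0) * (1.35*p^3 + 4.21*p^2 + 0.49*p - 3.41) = -1.134*p^5 - 7.6269*p^4 - 11.8179*p^3 + 5.5897*p^2 + 10.8223*p - 3.41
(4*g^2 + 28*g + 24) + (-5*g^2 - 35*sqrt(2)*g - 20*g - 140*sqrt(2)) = -g^2 - 35*sqrt(2)*g + 8*g - 140*sqrt(2) + 24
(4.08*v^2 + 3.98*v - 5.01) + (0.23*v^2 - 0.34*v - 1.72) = 4.31*v^2 + 3.64*v - 6.73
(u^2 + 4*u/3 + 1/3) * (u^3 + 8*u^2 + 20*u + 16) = u^5 + 28*u^4/3 + 31*u^3 + 136*u^2/3 + 28*u + 16/3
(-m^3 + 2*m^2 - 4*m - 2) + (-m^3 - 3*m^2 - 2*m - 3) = -2*m^3 - m^2 - 6*m - 5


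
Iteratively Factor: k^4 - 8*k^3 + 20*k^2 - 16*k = (k)*(k^3 - 8*k^2 + 20*k - 16) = k*(k - 2)*(k^2 - 6*k + 8) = k*(k - 4)*(k - 2)*(k - 2)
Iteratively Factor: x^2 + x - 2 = (x - 1)*(x + 2)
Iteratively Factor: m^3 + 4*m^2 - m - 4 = (m + 1)*(m^2 + 3*m - 4) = (m + 1)*(m + 4)*(m - 1)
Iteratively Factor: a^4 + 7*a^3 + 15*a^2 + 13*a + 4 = (a + 1)*(a^3 + 6*a^2 + 9*a + 4) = (a + 1)^2*(a^2 + 5*a + 4) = (a + 1)^2*(a + 4)*(a + 1)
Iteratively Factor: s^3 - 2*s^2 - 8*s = (s - 4)*(s^2 + 2*s) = (s - 4)*(s + 2)*(s)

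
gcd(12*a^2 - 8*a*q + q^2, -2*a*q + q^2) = -2*a + q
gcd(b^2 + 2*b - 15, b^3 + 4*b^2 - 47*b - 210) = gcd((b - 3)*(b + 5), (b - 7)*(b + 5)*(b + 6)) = b + 5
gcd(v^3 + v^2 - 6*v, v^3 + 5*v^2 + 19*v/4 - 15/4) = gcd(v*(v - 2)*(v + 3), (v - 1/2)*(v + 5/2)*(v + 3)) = v + 3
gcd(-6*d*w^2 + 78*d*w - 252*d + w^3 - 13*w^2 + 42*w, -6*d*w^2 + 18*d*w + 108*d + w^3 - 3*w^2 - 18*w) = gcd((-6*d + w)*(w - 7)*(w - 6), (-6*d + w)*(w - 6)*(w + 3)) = -6*d*w + 36*d + w^2 - 6*w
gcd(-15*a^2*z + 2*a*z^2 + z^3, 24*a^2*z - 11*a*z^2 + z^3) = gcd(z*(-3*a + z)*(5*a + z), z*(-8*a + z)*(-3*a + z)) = -3*a*z + z^2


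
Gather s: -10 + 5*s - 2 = 5*s - 12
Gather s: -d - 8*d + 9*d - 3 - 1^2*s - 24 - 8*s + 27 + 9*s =0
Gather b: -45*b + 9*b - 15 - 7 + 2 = -36*b - 20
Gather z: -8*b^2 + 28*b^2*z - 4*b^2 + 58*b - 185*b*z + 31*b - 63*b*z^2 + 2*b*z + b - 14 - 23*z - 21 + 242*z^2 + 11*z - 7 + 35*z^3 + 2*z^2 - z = -12*b^2 + 90*b + 35*z^3 + z^2*(244 - 63*b) + z*(28*b^2 - 183*b - 13) - 42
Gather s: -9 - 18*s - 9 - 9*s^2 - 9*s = -9*s^2 - 27*s - 18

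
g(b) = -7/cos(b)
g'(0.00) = 0.00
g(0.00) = -7.00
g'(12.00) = 5.27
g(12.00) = -8.30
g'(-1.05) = 24.53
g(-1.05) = -14.07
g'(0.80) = -10.35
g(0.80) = -10.05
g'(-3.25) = -0.77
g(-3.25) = 7.04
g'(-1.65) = 1114.68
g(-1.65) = 88.47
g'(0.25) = -1.84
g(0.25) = -7.22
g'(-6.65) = 2.88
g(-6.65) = -7.50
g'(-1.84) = 95.39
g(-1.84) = 26.32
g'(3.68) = 4.87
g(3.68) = 8.15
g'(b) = -7*sin(b)/cos(b)^2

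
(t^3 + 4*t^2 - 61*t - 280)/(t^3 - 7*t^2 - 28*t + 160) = (t + 7)/(t - 4)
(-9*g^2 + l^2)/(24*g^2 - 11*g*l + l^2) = (-3*g - l)/(8*g - l)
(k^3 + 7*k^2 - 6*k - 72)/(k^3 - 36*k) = (k^2 + k - 12)/(k*(k - 6))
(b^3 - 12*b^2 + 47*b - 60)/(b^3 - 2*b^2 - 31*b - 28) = (-b^3 + 12*b^2 - 47*b + 60)/(-b^3 + 2*b^2 + 31*b + 28)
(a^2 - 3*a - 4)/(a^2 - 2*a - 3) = (a - 4)/(a - 3)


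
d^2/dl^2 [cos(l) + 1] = -cos(l)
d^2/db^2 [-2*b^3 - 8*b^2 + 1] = -12*b - 16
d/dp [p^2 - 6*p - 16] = 2*p - 6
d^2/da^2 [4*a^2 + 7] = 8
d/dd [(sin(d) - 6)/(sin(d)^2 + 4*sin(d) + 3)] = (12*sin(d) + cos(d)^2 + 26)*cos(d)/(sin(d)^2 + 4*sin(d) + 3)^2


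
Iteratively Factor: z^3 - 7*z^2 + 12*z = (z - 4)*(z^2 - 3*z) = (z - 4)*(z - 3)*(z)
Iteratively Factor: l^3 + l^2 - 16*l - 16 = (l + 4)*(l^2 - 3*l - 4) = (l + 1)*(l + 4)*(l - 4)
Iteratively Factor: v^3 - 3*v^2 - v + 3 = (v + 1)*(v^2 - 4*v + 3) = (v - 3)*(v + 1)*(v - 1)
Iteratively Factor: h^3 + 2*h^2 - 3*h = (h - 1)*(h^2 + 3*h) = (h - 1)*(h + 3)*(h)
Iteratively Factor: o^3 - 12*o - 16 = (o + 2)*(o^2 - 2*o - 8) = (o + 2)^2*(o - 4)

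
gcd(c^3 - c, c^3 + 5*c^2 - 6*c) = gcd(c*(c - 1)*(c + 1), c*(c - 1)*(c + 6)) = c^2 - c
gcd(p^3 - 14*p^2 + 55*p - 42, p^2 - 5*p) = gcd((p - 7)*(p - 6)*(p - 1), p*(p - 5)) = 1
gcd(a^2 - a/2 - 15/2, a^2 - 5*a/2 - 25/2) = a + 5/2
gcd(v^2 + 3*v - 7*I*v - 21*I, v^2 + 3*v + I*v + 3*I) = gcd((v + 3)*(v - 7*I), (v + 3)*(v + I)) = v + 3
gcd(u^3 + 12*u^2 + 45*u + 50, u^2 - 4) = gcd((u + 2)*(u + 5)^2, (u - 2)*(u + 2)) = u + 2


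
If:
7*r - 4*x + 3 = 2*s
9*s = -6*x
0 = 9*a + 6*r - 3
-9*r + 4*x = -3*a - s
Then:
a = -29/27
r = 19/9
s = -40/9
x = 20/3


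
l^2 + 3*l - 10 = (l - 2)*(l + 5)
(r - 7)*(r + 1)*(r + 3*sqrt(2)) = r^3 - 6*r^2 + 3*sqrt(2)*r^2 - 18*sqrt(2)*r - 7*r - 21*sqrt(2)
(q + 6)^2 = q^2 + 12*q + 36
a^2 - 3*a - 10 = (a - 5)*(a + 2)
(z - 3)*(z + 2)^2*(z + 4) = z^4 + 5*z^3 - 4*z^2 - 44*z - 48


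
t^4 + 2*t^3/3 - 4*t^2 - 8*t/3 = t*(t - 2)*(t + 2/3)*(t + 2)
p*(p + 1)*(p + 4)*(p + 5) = p^4 + 10*p^3 + 29*p^2 + 20*p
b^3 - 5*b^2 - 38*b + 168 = (b - 7)*(b - 4)*(b + 6)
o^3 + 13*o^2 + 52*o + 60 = (o + 2)*(o + 5)*(o + 6)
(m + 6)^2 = m^2 + 12*m + 36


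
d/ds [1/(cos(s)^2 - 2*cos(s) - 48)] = 2*(cos(s) - 1)*sin(s)/(sin(s)^2 + 2*cos(s) + 47)^2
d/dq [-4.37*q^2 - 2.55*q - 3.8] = -8.74*q - 2.55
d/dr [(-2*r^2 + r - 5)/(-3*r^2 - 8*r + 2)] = 19*(r^2 - 2*r - 2)/(9*r^4 + 48*r^3 + 52*r^2 - 32*r + 4)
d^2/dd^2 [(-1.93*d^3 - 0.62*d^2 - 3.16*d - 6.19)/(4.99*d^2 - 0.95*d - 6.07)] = (5.6843418860808e-14*d^5 - 283.6472*d^3 - 1104.24198*d^2 - 824.8869*d - 395.39788)/(124.251499*d^6 - 70.965285*d^5 - 439.920396*d^4 + 171.791635*d^3 + 535.133628*d^2 - 105.007965*d - 223.648543)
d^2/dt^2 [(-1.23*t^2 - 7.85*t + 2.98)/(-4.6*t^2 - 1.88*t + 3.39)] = (-2.8421709430404e-14*t^4 + 310.93792*t^3 - 263.25708*t^2 + 579.85116*t + 14.324542)/(97.336*t^6 + 119.3424*t^5 - 166.42248*t^4 - 169.255648*t^3 + 122.646132*t^2 + 64.815444*t - 38.958219)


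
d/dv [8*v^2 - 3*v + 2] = 16*v - 3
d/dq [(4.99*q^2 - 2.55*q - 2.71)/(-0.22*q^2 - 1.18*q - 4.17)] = (-6.4492*q^2 - 42.809*q + 7.4357)/(0.0484*q^4 + 0.5192*q^3 + 3.2272*q^2 + 9.8412*q + 17.3889)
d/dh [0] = 0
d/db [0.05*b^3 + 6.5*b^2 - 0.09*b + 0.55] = 0.15*b^2 + 13.0*b - 0.09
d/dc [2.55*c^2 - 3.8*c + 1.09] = 5.1*c - 3.8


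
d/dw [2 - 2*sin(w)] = -2*cos(w)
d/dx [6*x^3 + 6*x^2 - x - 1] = 18*x^2 + 12*x - 1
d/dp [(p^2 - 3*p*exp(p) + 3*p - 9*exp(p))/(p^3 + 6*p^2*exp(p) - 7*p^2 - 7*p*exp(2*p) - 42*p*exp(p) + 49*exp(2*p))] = ((p^2 - 3*p*exp(p) + 3*p - 9*exp(p))*(-6*p^2*exp(p) - 3*p^2 + 14*p*exp(2*p) + 30*p*exp(p) + 14*p - 91*exp(2*p) + 42*exp(p)) + (-3*p*exp(p) + 2*p - 12*exp(p) + 3)*(p^3 + 6*p^2*exp(p) - 7*p^2 - 7*p*exp(2*p) - 42*p*exp(p) + 49*exp(2*p)))/(p^3 + 6*p^2*exp(p) - 7*p^2 - 7*p*exp(2*p) - 42*p*exp(p) + 49*exp(2*p))^2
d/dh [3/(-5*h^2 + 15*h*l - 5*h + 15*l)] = 3*(2*h - 3*l + 1)/(5*(h^2 - 3*h*l + h - 3*l)^2)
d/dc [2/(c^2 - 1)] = -4*c/(c^2 - 1)^2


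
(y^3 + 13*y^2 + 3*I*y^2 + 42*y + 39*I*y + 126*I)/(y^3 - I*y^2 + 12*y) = (y^2 + 13*y + 42)/(y*(y - 4*I))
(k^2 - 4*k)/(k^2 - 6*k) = (k - 4)/(k - 6)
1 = 1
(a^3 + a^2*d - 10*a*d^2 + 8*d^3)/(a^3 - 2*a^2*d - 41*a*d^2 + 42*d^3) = (a^2 + 2*a*d - 8*d^2)/(a^2 - a*d - 42*d^2)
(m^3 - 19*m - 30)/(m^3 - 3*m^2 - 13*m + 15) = (m + 2)/(m - 1)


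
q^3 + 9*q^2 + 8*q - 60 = (q - 2)*(q + 5)*(q + 6)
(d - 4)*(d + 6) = d^2 + 2*d - 24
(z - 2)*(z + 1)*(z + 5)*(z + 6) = z^4 + 10*z^3 + 17*z^2 - 52*z - 60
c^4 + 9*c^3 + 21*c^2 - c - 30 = (c - 1)*(c + 2)*(c + 3)*(c + 5)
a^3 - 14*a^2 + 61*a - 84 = (a - 7)*(a - 4)*(a - 3)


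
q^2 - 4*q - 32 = (q - 8)*(q + 4)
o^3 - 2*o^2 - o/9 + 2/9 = (o - 2)*(o - 1/3)*(o + 1/3)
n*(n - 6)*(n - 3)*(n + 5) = n^4 - 4*n^3 - 27*n^2 + 90*n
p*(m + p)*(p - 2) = m*p^2 - 2*m*p + p^3 - 2*p^2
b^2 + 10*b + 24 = (b + 4)*(b + 6)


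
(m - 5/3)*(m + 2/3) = m^2 - m - 10/9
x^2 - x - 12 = (x - 4)*(x + 3)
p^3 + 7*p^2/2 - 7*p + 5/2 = (p - 1)*(p - 1/2)*(p + 5)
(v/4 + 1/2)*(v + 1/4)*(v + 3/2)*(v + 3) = v^4/4 + 27*v^3/16 + 121*v^2/32 + 99*v/32 + 9/16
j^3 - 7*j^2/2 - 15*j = j*(j - 6)*(j + 5/2)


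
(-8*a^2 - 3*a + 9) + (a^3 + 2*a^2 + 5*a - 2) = a^3 - 6*a^2 + 2*a + 7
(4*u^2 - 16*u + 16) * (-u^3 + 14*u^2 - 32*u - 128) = -4*u^5 + 72*u^4 - 368*u^3 + 224*u^2 + 1536*u - 2048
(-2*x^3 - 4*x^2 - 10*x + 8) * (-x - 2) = 2*x^4 + 8*x^3 + 18*x^2 + 12*x - 16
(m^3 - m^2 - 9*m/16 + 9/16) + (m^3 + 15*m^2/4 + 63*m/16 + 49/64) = 2*m^3 + 11*m^2/4 + 27*m/8 + 85/64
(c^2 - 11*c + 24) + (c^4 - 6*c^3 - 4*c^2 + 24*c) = c^4 - 6*c^3 - 3*c^2 + 13*c + 24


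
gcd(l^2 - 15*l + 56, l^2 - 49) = l - 7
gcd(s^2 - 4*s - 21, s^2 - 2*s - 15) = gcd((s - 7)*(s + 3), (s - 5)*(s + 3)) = s + 3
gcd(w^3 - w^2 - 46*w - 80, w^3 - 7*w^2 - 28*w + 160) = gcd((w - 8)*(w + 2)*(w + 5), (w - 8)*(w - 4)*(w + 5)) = w^2 - 3*w - 40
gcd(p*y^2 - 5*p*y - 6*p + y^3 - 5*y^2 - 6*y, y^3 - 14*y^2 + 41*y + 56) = y + 1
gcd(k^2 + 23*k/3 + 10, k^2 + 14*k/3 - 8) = k + 6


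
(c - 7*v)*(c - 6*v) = c^2 - 13*c*v + 42*v^2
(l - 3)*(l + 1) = l^2 - 2*l - 3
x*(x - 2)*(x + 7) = x^3 + 5*x^2 - 14*x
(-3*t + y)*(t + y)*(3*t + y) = -9*t^3 - 9*t^2*y + t*y^2 + y^3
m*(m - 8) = m^2 - 8*m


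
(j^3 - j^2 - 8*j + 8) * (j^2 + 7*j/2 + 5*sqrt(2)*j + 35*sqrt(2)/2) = j^5 + 5*j^4/2 + 5*sqrt(2)*j^4 - 23*j^3/2 + 25*sqrt(2)*j^3/2 - 115*sqrt(2)*j^2/2 - 20*j^2 - 100*sqrt(2)*j + 28*j + 140*sqrt(2)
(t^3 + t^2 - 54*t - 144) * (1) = t^3 + t^2 - 54*t - 144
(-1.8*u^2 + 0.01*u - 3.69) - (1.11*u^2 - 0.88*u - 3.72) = -2.91*u^2 + 0.89*u + 0.0300000000000002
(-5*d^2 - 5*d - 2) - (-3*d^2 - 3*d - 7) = -2*d^2 - 2*d + 5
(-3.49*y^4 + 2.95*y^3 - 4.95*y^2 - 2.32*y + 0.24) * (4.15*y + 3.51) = -14.4835*y^5 - 0.00739999999999874*y^4 - 10.188*y^3 - 27.0025*y^2 - 7.1472*y + 0.8424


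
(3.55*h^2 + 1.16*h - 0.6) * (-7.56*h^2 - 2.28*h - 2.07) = -26.838*h^4 - 16.8636*h^3 - 5.4573*h^2 - 1.0332*h + 1.242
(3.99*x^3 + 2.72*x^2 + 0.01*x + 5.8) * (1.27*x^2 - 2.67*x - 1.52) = 5.0673*x^5 - 7.1989*x^4 - 13.3145*x^3 + 3.2049*x^2 - 15.5012*x - 8.816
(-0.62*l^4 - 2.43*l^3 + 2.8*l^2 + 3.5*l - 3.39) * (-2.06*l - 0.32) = 1.2772*l^5 + 5.2042*l^4 - 4.9904*l^3 - 8.106*l^2 + 5.8634*l + 1.0848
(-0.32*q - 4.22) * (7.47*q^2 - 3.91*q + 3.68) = -2.3904*q^3 - 30.2722*q^2 + 15.3226*q - 15.5296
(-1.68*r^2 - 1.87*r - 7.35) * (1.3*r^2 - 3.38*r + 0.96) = -2.184*r^4 + 3.2474*r^3 - 4.8472*r^2 + 23.0478*r - 7.056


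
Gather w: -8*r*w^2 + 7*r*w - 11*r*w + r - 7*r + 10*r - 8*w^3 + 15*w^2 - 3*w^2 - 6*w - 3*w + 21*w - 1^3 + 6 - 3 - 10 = 4*r - 8*w^3 + w^2*(12 - 8*r) + w*(12 - 4*r) - 8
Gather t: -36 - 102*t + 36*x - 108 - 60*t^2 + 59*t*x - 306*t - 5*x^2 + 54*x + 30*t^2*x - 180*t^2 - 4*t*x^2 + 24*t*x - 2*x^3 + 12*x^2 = t^2*(30*x - 240) + t*(-4*x^2 + 83*x - 408) - 2*x^3 + 7*x^2 + 90*x - 144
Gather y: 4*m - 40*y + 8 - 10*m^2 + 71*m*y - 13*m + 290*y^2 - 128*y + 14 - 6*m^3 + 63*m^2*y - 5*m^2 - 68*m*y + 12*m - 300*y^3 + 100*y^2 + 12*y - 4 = -6*m^3 - 15*m^2 + 3*m - 300*y^3 + 390*y^2 + y*(63*m^2 + 3*m - 156) + 18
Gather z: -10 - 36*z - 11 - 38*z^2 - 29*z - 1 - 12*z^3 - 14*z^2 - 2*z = -12*z^3 - 52*z^2 - 67*z - 22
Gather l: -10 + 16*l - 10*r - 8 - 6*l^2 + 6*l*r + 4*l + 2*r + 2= -6*l^2 + l*(6*r + 20) - 8*r - 16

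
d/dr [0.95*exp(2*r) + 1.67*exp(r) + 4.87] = (1.9*exp(r) + 1.67)*exp(r)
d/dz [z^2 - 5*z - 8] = 2*z - 5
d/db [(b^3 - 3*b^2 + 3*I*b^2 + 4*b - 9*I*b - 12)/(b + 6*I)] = (2*b^3 + b^2*(-3 + 21*I) + 36*b*(-1 - I) + 66 + 24*I)/(b^2 + 12*I*b - 36)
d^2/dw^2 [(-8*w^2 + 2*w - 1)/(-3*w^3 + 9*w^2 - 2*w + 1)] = 2*(72*w^6 - 54*w^5 + 72*w^4 - 54*w^3 + 9*w^2 + 9*w - 1)/(27*w^9 - 243*w^8 + 783*w^7 - 1080*w^6 + 684*w^5 - 387*w^4 + 125*w^3 - 39*w^2 + 6*w - 1)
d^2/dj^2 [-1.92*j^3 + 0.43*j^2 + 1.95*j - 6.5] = 0.86 - 11.52*j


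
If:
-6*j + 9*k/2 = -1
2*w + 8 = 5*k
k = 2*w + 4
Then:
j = 11/12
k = 1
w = -3/2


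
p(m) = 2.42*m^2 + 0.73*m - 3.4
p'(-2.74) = -12.53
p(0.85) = -1.03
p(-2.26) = 7.31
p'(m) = 4.84*m + 0.73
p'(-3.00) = -13.79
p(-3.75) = 27.89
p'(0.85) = 4.84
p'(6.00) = 29.77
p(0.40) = -2.72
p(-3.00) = 16.19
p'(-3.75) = -17.42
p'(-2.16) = -9.72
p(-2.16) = 6.31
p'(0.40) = 2.67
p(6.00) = 88.10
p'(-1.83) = -8.13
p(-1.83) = 3.37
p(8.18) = 164.50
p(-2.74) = 12.77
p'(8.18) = 40.32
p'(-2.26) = -10.21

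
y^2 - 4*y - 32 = (y - 8)*(y + 4)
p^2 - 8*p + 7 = (p - 7)*(p - 1)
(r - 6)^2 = r^2 - 12*r + 36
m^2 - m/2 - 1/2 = (m - 1)*(m + 1/2)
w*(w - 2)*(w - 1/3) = w^3 - 7*w^2/3 + 2*w/3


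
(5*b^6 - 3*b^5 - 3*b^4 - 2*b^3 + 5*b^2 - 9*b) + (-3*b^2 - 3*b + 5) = 5*b^6 - 3*b^5 - 3*b^4 - 2*b^3 + 2*b^2 - 12*b + 5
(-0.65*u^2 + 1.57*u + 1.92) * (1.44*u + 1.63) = -0.936*u^3 + 1.2013*u^2 + 5.3239*u + 3.1296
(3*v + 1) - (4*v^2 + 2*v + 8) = -4*v^2 + v - 7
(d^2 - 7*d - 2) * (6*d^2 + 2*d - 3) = 6*d^4 - 40*d^3 - 29*d^2 + 17*d + 6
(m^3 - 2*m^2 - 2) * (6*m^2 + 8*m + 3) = 6*m^5 - 4*m^4 - 13*m^3 - 18*m^2 - 16*m - 6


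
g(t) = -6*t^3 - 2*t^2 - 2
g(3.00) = -182.00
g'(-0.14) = 0.21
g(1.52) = -27.69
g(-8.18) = 3148.24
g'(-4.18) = -297.78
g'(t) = -18*t^2 - 4*t = 2*t*(-9*t - 2)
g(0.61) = -4.11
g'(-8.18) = -1171.70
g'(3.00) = -174.00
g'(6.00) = -672.00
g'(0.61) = -9.14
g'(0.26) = -2.26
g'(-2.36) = -90.81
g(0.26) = -2.24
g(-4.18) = 401.26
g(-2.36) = 65.73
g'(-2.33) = -88.40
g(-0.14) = -2.02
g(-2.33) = 63.04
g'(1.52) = -47.67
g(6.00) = -1370.00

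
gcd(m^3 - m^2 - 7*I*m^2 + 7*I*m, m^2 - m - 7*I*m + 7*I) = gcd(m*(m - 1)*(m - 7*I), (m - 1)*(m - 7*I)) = m^2 + m*(-1 - 7*I) + 7*I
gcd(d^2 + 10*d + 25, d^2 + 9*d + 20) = d + 5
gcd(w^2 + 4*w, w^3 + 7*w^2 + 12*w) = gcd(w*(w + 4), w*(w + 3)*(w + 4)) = w^2 + 4*w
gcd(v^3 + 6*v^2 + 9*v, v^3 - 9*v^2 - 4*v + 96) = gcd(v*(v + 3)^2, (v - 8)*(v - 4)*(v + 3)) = v + 3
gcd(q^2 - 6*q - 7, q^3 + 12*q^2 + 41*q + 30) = q + 1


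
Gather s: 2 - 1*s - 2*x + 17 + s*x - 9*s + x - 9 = s*(x - 10) - x + 10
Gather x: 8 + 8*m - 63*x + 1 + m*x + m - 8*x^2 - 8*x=9*m - 8*x^2 + x*(m - 71) + 9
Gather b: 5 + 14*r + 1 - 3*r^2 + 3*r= -3*r^2 + 17*r + 6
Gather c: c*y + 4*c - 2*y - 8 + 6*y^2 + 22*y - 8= c*(y + 4) + 6*y^2 + 20*y - 16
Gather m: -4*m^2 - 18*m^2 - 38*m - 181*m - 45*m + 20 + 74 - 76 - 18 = -22*m^2 - 264*m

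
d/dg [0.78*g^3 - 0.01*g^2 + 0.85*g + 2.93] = 2.34*g^2 - 0.02*g + 0.85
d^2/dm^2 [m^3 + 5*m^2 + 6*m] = 6*m + 10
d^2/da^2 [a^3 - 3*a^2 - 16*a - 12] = 6*a - 6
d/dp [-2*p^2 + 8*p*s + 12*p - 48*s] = -4*p + 8*s + 12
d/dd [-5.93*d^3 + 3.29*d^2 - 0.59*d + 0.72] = -17.79*d^2 + 6.58*d - 0.59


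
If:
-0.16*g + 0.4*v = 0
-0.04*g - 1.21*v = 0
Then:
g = 0.00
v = 0.00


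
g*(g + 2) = g^2 + 2*g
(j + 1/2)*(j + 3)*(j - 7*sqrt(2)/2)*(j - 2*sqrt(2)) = j^4 - 11*sqrt(2)*j^3/2 + 7*j^3/2 - 77*sqrt(2)*j^2/4 + 31*j^2/2 - 33*sqrt(2)*j/4 + 49*j + 21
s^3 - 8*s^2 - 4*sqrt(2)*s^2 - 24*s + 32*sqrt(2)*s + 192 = (s - 8)*(s - 6*sqrt(2))*(s + 2*sqrt(2))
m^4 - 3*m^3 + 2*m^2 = m^2*(m - 2)*(m - 1)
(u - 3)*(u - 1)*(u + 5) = u^3 + u^2 - 17*u + 15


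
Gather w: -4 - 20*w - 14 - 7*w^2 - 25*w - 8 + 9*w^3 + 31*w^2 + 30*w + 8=9*w^3 + 24*w^2 - 15*w - 18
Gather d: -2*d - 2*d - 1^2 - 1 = -4*d - 2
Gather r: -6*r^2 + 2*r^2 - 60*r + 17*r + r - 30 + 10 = -4*r^2 - 42*r - 20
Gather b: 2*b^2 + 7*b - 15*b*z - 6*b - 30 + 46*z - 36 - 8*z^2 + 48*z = 2*b^2 + b*(1 - 15*z) - 8*z^2 + 94*z - 66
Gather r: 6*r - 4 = 6*r - 4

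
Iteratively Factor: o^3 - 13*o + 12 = (o - 1)*(o^2 + o - 12) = (o - 3)*(o - 1)*(o + 4)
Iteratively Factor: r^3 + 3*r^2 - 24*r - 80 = (r + 4)*(r^2 - r - 20) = (r - 5)*(r + 4)*(r + 4)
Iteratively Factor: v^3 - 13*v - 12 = (v + 1)*(v^2 - v - 12) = (v + 1)*(v + 3)*(v - 4)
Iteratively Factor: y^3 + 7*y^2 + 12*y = (y + 4)*(y^2 + 3*y) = y*(y + 4)*(y + 3)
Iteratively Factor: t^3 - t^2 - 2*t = (t - 2)*(t^2 + t) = t*(t - 2)*(t + 1)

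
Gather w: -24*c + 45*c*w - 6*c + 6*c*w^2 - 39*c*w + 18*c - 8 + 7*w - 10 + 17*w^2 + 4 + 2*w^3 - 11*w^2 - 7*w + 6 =6*c*w - 12*c + 2*w^3 + w^2*(6*c + 6) - 8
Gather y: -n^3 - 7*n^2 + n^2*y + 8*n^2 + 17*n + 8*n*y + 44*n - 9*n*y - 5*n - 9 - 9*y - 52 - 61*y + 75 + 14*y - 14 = -n^3 + n^2 + 56*n + y*(n^2 - n - 56)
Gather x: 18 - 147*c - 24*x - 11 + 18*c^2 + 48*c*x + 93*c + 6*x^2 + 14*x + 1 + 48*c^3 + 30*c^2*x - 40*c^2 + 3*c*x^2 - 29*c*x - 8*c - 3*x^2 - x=48*c^3 - 22*c^2 - 62*c + x^2*(3*c + 3) + x*(30*c^2 + 19*c - 11) + 8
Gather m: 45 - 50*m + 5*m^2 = 5*m^2 - 50*m + 45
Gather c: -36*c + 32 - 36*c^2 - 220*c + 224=-36*c^2 - 256*c + 256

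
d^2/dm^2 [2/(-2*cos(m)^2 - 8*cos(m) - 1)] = 8*(4*sin(m)^4 - 16*sin(m)^2 - 17*cos(m) + 3*cos(3*m) - 19)/(-2*sin(m)^2 + 8*cos(m) + 3)^3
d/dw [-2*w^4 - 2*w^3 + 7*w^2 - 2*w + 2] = -8*w^3 - 6*w^2 + 14*w - 2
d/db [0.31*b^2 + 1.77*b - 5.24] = 0.62*b + 1.77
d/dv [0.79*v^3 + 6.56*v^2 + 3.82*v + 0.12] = 2.37*v^2 + 13.12*v + 3.82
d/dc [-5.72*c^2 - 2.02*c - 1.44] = -11.44*c - 2.02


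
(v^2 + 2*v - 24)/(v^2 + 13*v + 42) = (v - 4)/(v + 7)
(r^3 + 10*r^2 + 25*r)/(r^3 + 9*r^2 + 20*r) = (r + 5)/(r + 4)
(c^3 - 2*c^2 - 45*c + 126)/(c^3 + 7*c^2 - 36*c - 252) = (c - 3)/(c + 6)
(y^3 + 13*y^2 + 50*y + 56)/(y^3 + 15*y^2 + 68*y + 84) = (y + 4)/(y + 6)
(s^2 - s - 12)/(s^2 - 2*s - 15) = (s - 4)/(s - 5)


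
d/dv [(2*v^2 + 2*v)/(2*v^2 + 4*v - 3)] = 2*(2*v^2 - 6*v - 3)/(4*v^4 + 16*v^3 + 4*v^2 - 24*v + 9)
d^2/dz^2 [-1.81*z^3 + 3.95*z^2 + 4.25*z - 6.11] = 7.9 - 10.86*z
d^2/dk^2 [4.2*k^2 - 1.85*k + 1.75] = 8.40000000000000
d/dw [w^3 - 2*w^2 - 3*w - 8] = 3*w^2 - 4*w - 3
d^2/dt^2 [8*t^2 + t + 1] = 16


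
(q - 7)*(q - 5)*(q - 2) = q^3 - 14*q^2 + 59*q - 70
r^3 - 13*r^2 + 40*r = r*(r - 8)*(r - 5)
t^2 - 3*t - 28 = (t - 7)*(t + 4)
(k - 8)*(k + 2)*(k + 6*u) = k^3 + 6*k^2*u - 6*k^2 - 36*k*u - 16*k - 96*u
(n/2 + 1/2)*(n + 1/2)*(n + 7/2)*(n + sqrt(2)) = n^4/2 + sqrt(2)*n^3/2 + 5*n^3/2 + 23*n^2/8 + 5*sqrt(2)*n^2/2 + 7*n/8 + 23*sqrt(2)*n/8 + 7*sqrt(2)/8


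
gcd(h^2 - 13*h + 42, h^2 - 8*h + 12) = h - 6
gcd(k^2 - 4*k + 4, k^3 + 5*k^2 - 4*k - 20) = k - 2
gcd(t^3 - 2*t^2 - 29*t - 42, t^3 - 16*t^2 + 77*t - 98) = t - 7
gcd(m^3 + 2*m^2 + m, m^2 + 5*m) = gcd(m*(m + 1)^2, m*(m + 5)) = m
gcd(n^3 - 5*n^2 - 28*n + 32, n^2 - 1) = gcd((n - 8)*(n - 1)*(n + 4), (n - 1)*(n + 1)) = n - 1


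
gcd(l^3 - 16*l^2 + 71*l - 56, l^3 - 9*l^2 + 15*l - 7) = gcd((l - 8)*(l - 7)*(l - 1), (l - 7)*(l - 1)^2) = l^2 - 8*l + 7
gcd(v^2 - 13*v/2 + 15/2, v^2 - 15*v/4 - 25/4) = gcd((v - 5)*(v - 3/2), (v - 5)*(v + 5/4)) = v - 5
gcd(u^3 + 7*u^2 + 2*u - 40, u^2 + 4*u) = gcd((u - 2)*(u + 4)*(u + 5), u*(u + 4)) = u + 4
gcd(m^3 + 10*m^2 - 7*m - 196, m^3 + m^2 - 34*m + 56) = m^2 + 3*m - 28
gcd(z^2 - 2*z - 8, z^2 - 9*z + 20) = z - 4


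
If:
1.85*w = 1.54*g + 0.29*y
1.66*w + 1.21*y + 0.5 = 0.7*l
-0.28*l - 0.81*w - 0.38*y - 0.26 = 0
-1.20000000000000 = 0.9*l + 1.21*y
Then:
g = 0.32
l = -0.29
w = 0.14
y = -0.78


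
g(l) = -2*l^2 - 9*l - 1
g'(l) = -4*l - 9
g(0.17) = -2.59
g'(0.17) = -9.68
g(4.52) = -82.54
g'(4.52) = -27.08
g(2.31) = -32.46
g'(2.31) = -18.24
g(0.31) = -3.98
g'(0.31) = -10.24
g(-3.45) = 6.24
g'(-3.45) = 4.80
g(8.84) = -236.85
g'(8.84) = -44.36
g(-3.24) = 7.16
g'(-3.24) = 3.96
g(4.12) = -72.03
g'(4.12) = -25.48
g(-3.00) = 8.00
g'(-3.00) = 3.00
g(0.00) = -1.00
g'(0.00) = -9.00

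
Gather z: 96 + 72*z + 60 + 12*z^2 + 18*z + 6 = 12*z^2 + 90*z + 162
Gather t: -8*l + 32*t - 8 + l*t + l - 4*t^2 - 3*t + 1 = -7*l - 4*t^2 + t*(l + 29) - 7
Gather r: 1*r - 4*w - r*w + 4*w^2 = r*(1 - w) + 4*w^2 - 4*w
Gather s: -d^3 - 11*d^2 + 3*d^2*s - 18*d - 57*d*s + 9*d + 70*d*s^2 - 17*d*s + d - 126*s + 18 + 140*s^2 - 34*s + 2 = -d^3 - 11*d^2 - 8*d + s^2*(70*d + 140) + s*(3*d^2 - 74*d - 160) + 20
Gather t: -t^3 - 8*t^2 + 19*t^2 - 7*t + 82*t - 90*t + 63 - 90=-t^3 + 11*t^2 - 15*t - 27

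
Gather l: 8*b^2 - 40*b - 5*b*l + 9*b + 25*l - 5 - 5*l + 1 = 8*b^2 - 31*b + l*(20 - 5*b) - 4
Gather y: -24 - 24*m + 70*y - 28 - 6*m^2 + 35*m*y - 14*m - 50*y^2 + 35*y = -6*m^2 - 38*m - 50*y^2 + y*(35*m + 105) - 52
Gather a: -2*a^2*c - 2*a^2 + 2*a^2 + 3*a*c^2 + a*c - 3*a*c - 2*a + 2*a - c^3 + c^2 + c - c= -2*a^2*c + a*(3*c^2 - 2*c) - c^3 + c^2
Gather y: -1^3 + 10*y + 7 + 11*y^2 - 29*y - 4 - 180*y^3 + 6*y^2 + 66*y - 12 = -180*y^3 + 17*y^2 + 47*y - 10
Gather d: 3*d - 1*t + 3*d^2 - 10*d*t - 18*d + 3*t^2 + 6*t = 3*d^2 + d*(-10*t - 15) + 3*t^2 + 5*t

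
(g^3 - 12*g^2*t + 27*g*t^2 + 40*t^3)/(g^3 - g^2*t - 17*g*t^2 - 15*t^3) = (g - 8*t)/(g + 3*t)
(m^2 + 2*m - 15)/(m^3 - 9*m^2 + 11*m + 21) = (m + 5)/(m^2 - 6*m - 7)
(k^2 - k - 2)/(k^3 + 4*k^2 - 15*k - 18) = (k - 2)/(k^2 + 3*k - 18)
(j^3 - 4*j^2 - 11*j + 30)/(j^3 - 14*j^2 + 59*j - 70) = (j + 3)/(j - 7)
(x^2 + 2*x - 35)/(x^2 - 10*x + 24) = (x^2 + 2*x - 35)/(x^2 - 10*x + 24)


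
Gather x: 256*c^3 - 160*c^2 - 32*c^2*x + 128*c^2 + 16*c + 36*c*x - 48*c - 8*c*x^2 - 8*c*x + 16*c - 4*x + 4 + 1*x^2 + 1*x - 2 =256*c^3 - 32*c^2 - 16*c + x^2*(1 - 8*c) + x*(-32*c^2 + 28*c - 3) + 2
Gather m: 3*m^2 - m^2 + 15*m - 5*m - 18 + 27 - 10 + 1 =2*m^2 + 10*m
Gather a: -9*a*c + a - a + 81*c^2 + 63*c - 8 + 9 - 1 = -9*a*c + 81*c^2 + 63*c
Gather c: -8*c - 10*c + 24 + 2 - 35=-18*c - 9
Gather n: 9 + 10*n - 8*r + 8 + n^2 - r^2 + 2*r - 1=n^2 + 10*n - r^2 - 6*r + 16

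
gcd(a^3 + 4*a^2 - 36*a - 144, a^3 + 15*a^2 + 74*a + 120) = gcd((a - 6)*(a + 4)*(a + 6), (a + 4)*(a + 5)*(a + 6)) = a^2 + 10*a + 24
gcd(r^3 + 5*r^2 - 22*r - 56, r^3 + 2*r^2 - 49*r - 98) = r^2 + 9*r + 14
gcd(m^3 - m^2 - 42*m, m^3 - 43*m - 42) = m^2 - m - 42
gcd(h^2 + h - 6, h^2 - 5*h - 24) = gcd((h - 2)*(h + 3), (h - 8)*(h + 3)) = h + 3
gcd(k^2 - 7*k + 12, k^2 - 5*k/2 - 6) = k - 4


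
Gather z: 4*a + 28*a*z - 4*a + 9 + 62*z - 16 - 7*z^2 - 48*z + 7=-7*z^2 + z*(28*a + 14)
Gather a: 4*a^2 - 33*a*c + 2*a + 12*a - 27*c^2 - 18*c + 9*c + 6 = 4*a^2 + a*(14 - 33*c) - 27*c^2 - 9*c + 6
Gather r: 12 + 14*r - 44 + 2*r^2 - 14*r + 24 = 2*r^2 - 8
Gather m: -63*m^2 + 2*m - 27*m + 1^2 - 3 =-63*m^2 - 25*m - 2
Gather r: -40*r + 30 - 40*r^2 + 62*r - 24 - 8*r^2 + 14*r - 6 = -48*r^2 + 36*r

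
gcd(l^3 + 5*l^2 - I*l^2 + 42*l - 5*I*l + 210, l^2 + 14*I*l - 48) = l + 6*I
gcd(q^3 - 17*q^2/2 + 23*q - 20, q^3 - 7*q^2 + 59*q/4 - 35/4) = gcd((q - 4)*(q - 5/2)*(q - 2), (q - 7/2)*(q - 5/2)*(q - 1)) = q - 5/2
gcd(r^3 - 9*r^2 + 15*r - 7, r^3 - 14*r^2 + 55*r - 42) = r^2 - 8*r + 7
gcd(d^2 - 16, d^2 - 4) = 1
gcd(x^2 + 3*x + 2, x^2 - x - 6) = x + 2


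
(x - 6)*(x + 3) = x^2 - 3*x - 18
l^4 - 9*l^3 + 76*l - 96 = (l - 8)*(l - 2)^2*(l + 3)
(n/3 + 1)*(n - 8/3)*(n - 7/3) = n^3/3 - 2*n^2/3 - 79*n/27 + 56/9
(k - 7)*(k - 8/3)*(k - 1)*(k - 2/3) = k^4 - 34*k^3/3 + 319*k^2/9 - 338*k/9 + 112/9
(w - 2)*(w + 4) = w^2 + 2*w - 8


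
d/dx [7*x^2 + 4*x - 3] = 14*x + 4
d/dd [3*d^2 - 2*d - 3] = 6*d - 2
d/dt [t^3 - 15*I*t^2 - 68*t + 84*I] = 3*t^2 - 30*I*t - 68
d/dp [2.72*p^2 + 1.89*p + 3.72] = 5.44*p + 1.89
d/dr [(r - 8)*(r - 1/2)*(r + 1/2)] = 3*r^2 - 16*r - 1/4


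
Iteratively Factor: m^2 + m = (m + 1)*(m)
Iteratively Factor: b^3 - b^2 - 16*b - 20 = (b + 2)*(b^2 - 3*b - 10) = (b + 2)^2*(b - 5)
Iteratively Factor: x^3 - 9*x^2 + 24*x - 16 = (x - 4)*(x^2 - 5*x + 4) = (x - 4)^2*(x - 1)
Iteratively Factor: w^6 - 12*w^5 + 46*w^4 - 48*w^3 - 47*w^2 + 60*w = (w - 3)*(w^5 - 9*w^4 + 19*w^3 + 9*w^2 - 20*w) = (w - 3)*(w - 1)*(w^4 - 8*w^3 + 11*w^2 + 20*w) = w*(w - 3)*(w - 1)*(w^3 - 8*w^2 + 11*w + 20) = w*(w - 3)*(w - 1)*(w + 1)*(w^2 - 9*w + 20) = w*(w - 4)*(w - 3)*(w - 1)*(w + 1)*(w - 5)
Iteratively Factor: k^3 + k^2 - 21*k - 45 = (k + 3)*(k^2 - 2*k - 15) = (k + 3)^2*(k - 5)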